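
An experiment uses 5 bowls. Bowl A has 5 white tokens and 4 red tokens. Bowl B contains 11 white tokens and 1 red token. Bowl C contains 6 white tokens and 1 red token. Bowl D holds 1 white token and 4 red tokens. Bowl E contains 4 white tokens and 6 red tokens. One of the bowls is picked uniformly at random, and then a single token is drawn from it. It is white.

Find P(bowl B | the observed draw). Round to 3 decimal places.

Compute the likelihood of this draw for each case: P(data | bowl A) = (5/9) = 0.55556; P(data | bowl B) = (11/12) = 0.91667; P(data | bowl C) = (6/7) = 0.85714; P(data | bowl D) = (1/5) = 0.2; P(data | bowl E) = (4/10) = 0.4.
Weighting by the prior gives 1/5 · 0.55556 = 0.11111, 1/5 · 0.91667 = 0.18333, 1/5 · 0.85714 = 0.17143, 1/5 · 0.2 = 0.04, 1/5 · 0.4 = 0.08; with total 0.58587.
So P(bowl B | data) = (0.18333) / (0.58587) = 0.31292.

0.313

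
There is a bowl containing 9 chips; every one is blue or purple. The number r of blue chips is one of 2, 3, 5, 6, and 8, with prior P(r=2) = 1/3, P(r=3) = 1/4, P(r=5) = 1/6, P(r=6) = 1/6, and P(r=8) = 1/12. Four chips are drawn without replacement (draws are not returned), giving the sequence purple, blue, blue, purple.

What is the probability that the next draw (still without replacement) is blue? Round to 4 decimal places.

0.3986

Compute the likelihood of the observed sequence for each case: P(data | r = 2) = (7/9)(2/8)(1/7)(6/6) = 0.027778; P(data | r = 3) = (6/9)(3/8)(2/7)(5/6) = 0.059524; P(data | r = 5) = (4/9)(5/8)(4/7)(3/6) = 0.079365; P(data | r = 6) = (3/9)(6/8)(5/7)(2/6) = 0.059524; P(data | r = 8) = (1/9)(8/8)(7/7)(0/6) = 0.
Multiplying each by its prior: 1/3 · 0.027778 = 0.0092593, 1/4 · 0.059524 = 0.014881, 1/6 · 0.079365 = 0.013228, 1/6 · 0.059524 = 0.0099206, 1/12 · 0 = 0; these sum to 0.047288.
Dividing through by the total gives posterior P(r = 2 | data) = 0.1958, P(r = 3 | data) = 0.31469, P(r = 5 | data) = 0.27972, P(r = 6 | data) = 0.20979, P(r = 8 | data) = 0.
Averaging over the posterior, P(blue next | data) = (0)(0.1958) + (1/5)(0.31469) + (3/5)(0.27972) + (4/5)(0.20979) = 0.3986.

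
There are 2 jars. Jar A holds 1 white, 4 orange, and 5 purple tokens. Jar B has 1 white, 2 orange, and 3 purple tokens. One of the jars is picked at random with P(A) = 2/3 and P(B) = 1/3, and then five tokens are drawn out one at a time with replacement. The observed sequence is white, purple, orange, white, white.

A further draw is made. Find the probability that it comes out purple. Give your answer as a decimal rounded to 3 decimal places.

0.500

The likelihood of the observed sequence under each hypothesis: P(data | jar A) = (1/10)(5/10)(4/10)(1/10)(1/10) = 0.0002; P(data | jar B) = (1/6)(3/6)(2/6)(1/6)(1/6) = 0.0007716.
The prior-weighted likelihoods are 2/3 · 0.0002 = 0.00013333, 1/3 · 0.0007716 = 0.0002572; with total 0.00039053.
Normalising, the posterior is P(jar A | data) = 0.34141, P(jar B | data) = 0.65859.
Averaging over the posterior, P(purple next | data) = (1/2)(0.34141) + (1/2)(0.65859) = 0.5.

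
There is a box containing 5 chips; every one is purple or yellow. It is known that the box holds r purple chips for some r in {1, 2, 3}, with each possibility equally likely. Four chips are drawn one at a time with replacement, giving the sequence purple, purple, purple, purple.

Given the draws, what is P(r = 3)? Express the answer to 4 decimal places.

0.8265

The likelihood of the observed sequence under each hypothesis: P(data | r = 1) = (1/5)(1/5)(1/5)(1/5) = 0.0016; P(data | r = 2) = (2/5)(2/5)(2/5)(2/5) = 0.0256; P(data | r = 3) = (3/5)(3/5)(3/5)(3/5) = 0.1296.
Multiplying each by its prior: 1/3 · 0.0016 = 0.00053333, 1/3 · 0.0256 = 0.0085333, 1/3 · 0.1296 = 0.0432; with total 0.052267.
Therefore the posterior P(r = 3 | data) = (0.0432) / (0.052267) = 0.82653.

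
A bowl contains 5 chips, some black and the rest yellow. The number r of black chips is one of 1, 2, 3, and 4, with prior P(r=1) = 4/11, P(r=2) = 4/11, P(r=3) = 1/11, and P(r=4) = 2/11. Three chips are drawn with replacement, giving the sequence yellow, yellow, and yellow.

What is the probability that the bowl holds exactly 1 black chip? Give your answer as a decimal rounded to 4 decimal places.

The likelihood of the observed sequence under each hypothesis: P(data | r = 1) = (4/5)(4/5)(4/5) = 0.512; P(data | r = 2) = (3/5)(3/5)(3/5) = 0.216; P(data | r = 3) = (2/5)(2/5)(2/5) = 0.064; P(data | r = 4) = (1/5)(1/5)(1/5) = 0.008.
The prior-weighted likelihoods are 4/11 · 0.512 = 0.18618, 4/11 · 0.216 = 0.078545, 1/11 · 0.064 = 0.0058182, 2/11 · 0.008 = 0.0014545; summing to 0.272.
So P(r = 1 | data) = (0.18618) / (0.272) = 0.68449.

0.6845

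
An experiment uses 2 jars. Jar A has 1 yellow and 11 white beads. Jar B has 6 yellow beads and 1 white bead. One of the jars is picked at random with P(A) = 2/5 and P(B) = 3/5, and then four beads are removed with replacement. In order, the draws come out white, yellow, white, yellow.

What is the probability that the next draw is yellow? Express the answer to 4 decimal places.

The likelihood of the observed sequence under each hypothesis: P(data | jar A) = (11/12)(1/12)(11/12)(1/12) = 0.0058353; P(data | jar B) = (1/7)(6/7)(1/7)(6/7) = 0.014994.
The prior-weighted likelihoods are 2/5 · 0.0058353 = 0.0023341, 3/5 · 0.014994 = 0.0089963; summing to 0.01133.
The posterior is then P(jar A | data) = 0.206, P(jar B | data) = 0.794.
Averaging over the posterior, P(yellow next | data) = (1/12)(0.206) + (6/7)(0.794) = 0.69773.

0.6977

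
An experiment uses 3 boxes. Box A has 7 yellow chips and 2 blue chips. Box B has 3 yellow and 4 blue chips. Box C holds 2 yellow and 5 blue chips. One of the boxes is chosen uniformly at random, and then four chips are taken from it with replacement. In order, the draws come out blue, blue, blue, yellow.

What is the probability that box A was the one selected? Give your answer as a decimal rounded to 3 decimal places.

0.044

Under each hypothesis, the probability of the observed sequence is: P(data | box A) = (2/9)(2/9)(2/9)(7/9) = 0.0085353; P(data | box B) = (4/7)(4/7)(4/7)(3/7) = 0.079967; P(data | box C) = (5/7)(5/7)(5/7)(2/7) = 0.10412.
Multiplying each by its prior: 1/3 · 0.0085353 = 0.0028451, 1/3 · 0.079967 = 0.026656, 1/3 · 0.10412 = 0.034708; these sum to 0.064208.
So P(box A | data) = (0.0028451) / (0.064208) = 0.04431.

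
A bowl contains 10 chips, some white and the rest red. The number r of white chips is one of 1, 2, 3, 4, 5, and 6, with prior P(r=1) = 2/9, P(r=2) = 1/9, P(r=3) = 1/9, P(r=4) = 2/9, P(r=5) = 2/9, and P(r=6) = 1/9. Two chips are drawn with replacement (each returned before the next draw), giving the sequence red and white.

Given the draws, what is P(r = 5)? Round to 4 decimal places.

0.2825

For each hypothesis, P(data | H) works out to: P(data | r = 1) = (9/10)(1/10) = 9/100; P(data | r = 2) = (8/10)(2/10) = 4/25; P(data | r = 3) = (7/10)(3/10) = 21/100; P(data | r = 4) = (6/10)(4/10) = 6/25; P(data | r = 5) = (5/10)(5/10) = 1/4; P(data | r = 6) = (4/10)(6/10) = 6/25.
The prior-weighted likelihoods are 2/9 · 9/100 = 1/50, 1/9 · 4/25 = 4/225, 1/9 · 21/100 = 7/300, 2/9 · 6/25 = 4/75, 2/9 · 1/4 = 1/18, 1/9 · 6/25 = 2/75; with total 59/300.
Hence P(r = 5 | data) = (1/18) / (59/300) = 50/177.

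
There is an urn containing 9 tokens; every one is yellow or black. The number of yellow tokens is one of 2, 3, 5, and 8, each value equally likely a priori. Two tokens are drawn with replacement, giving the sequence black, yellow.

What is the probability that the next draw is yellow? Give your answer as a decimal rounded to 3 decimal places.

0.456

Compute the likelihood of the observed sequence for each case: P(data | r = 2) = (7/9)(2/9) = 14/81; P(data | r = 3) = (6/9)(3/9) = 2/9; P(data | r = 5) = (4/9)(5/9) = 20/81; P(data | r = 8) = (1/9)(8/9) = 8/81.
Weighting by the prior gives 1/4 · 14/81 = 7/162, 1/4 · 2/9 = 1/18, 1/4 · 20/81 = 5/81, 1/4 · 8/81 = 2/81; with total 5/27.
Normalising, the posterior is P(r = 2 | data) = 7/30, P(r = 3 | data) = 3/10, P(r = 5 | data) = 1/3, P(r = 8 | data) = 2/15.
Averaging over the posterior, P(yellow next | data) = (2/9)(7/30) + (1/3)(3/10) + (5/9)(1/3) + (8/9)(2/15) = 41/90.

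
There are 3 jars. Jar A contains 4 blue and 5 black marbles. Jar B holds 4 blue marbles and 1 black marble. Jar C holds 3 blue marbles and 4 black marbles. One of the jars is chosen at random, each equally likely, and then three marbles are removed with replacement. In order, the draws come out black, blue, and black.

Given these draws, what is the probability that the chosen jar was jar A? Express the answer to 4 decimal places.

Compute the likelihood of the observed sequence for each case: P(data | jar A) = (5/9)(4/9)(5/9) = 0.13717; P(data | jar B) = (1/5)(4/5)(1/5) = 0.032; P(data | jar C) = (4/7)(3/7)(4/7) = 0.13994.
The prior-weighted likelihoods are 1/3 · 0.13717 = 0.045725, 1/3 · 0.032 = 0.010667, 1/3 · 0.13994 = 0.046647; summing to 0.10304.
Therefore the posterior P(jar A | data) = (0.045725) / (0.10304) = 0.44376.

0.4438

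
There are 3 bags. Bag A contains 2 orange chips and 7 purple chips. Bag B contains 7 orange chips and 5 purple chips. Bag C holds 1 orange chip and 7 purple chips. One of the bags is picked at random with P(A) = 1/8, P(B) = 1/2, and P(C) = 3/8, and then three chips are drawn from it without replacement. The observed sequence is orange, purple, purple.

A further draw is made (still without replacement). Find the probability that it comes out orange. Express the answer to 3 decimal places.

For each hypothesis, P(data | H) works out to: P(data | bag A) = (2/9)(7/8)(6/7) = 1/6; P(data | bag B) = (7/12)(5/11)(4/10) = 7/66; P(data | bag C) = (1/8)(7/7)(6/6) = 1/8.
Weighting by the prior gives 1/8 · 1/6 = 1/48, 1/2 · 7/66 = 7/132, 3/8 · 1/8 = 3/64; these sum to 85/704.
The posterior is then P(bag A | data) = 44/255, P(bag B | data) = 112/255, P(bag C | data) = 33/85.
The predictive probability is P(orange next | data) = (1/6)(44/255) + (2/3)(112/255) + (0)(33/85) = 82/255.

0.322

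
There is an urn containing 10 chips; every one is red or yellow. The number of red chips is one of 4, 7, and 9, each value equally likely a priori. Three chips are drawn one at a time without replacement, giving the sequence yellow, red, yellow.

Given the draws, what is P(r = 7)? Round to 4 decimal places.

0.2593

For each hypothesis, P(data | H) works out to: P(data | r = 4) = (6/10)(4/9)(5/8) = 1/6; P(data | r = 7) = (3/10)(7/9)(2/8) = 7/120; P(data | r = 9) = (1/10)(9/9)(0/8) = 0.
The prior-weighted likelihoods are 1/3 · 1/6 = 1/18, 1/3 · 7/120 = 7/360, 1/3 · 0 = 0; with total 3/40.
Hence P(r = 7 | data) = (7/360) / (3/40) = 7/27.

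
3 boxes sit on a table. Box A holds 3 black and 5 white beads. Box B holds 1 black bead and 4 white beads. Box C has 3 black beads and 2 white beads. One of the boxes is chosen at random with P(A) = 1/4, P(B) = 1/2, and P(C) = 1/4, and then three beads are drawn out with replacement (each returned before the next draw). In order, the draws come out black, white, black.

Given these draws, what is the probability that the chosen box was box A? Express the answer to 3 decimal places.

The likelihood of the observed sequence under each hypothesis: P(data | box A) = (3/8)(5/8)(3/8) = 0.087891; P(data | box B) = (1/5)(4/5)(1/5) = 0.032; P(data | box C) = (3/5)(2/5)(3/5) = 0.144.
Multiplying each by its prior: 1/4 · 0.087891 = 0.021973, 1/2 · 0.032 = 0.016, 1/4 · 0.144 = 0.036; with total 0.073973.
So P(box A | data) = (0.021973) / (0.073973) = 0.29704.

0.297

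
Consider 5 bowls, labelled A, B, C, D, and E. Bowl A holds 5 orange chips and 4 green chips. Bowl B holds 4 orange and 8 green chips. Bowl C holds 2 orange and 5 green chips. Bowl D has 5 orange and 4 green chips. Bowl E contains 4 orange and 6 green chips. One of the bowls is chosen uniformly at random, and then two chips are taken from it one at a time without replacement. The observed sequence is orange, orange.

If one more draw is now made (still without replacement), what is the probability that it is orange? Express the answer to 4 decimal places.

For each hypothesis, P(data | H) works out to: P(data | bowl A) = (5/9)(4/8) = 0.27778; P(data | bowl B) = (4/12)(3/11) = 0.090909; P(data | bowl C) = (2/7)(1/6) = 0.047619; P(data | bowl D) = (5/9)(4/8) = 0.27778; P(data | bowl E) = (4/10)(3/9) = 0.13333.
Weighting by the prior gives 1/5 · 0.27778 = 0.055556, 1/5 · 0.090909 = 0.018182, 1/5 · 0.047619 = 0.0095238, 1/5 · 0.27778 = 0.055556, 1/5 · 0.13333 = 0.026667; summing to 0.16548.
Dividing through by the total gives posterior P(bowl A | data) = 0.33572, P(bowl B | data) = 0.10987, P(bowl C | data) = 0.057551, P(bowl D | data) = 0.33572, P(bowl E | data) = 0.16114.
So P(orange next | data) = Σ P(orange next | H) P(H | data) = (3/7)(0.33572) + (1/5)(0.10987) + (0)(0.057551) + (3/7)(0.33572) + (1/4)(0.16114) = 0.35002.

0.3500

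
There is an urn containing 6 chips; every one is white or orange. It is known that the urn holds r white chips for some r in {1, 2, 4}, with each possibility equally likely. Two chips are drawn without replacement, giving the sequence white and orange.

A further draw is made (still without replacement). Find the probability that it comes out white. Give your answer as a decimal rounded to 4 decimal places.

0.3810

The likelihood of the observed sequence under each hypothesis: P(data | r = 1) = (1/6)(5/5) = 1/6; P(data | r = 2) = (2/6)(4/5) = 4/15; P(data | r = 4) = (4/6)(2/5) = 4/15.
Weighting by the prior gives 1/3 · 1/6 = 1/18, 1/3 · 4/15 = 4/45, 1/3 · 4/15 = 4/45; summing to 7/30.
Normalising, the posterior is P(r = 1 | data) = 5/21, P(r = 2 | data) = 8/21, P(r = 4 | data) = 8/21.
The predictive probability is P(white next | data) = (0)(5/21) + (1/4)(8/21) + (3/4)(8/21) = 8/21.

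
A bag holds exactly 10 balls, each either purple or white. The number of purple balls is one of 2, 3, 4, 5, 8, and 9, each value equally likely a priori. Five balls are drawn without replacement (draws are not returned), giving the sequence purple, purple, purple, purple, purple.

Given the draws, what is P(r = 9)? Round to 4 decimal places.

Compute the likelihood of the observed sequence for each case: P(data | r = 2) = (2/10)(1/9)(0/8) = 0; P(data | r = 3) = (3/10)(2/9)(1/8)(0/7) = 0; P(data | r = 4) = (4/10)(3/9)(2/8)(1/7)(0/6) = 0; P(data | r = 5) = (5/10)(4/9)(3/8)(2/7)(1/6) = 0.0039683; P(data | r = 8) = (8/10)(7/9)(6/8)(5/7)(4/6) = 0.22222; P(data | r = 9) = (9/10)(8/9)(7/8)(6/7)(5/6) = 0.5.
Multiplying each by its prior: 1/6 · 0 = 0, 1/6 · 0 = 0, 1/6 · 0 = 0, 1/6 · 0.0039683 = 0.00066138, 1/6 · 0.22222 = 0.037037, 1/6 · 0.5 = 0.083333; summing to 0.12103.
Hence P(r = 9 | data) = (0.083333) / (0.12103) = 0.68852.

0.6885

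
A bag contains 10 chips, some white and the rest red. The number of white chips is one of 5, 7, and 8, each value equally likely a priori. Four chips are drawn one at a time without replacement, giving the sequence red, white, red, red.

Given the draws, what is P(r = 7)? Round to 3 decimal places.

0.123

Compute the likelihood of the observed sequence for each case: P(data | r = 5) = (5/10)(5/9)(4/8)(3/7) = 5/84; P(data | r = 7) = (3/10)(7/9)(2/8)(1/7) = 1/120; P(data | r = 8) = (2/10)(8/9)(1/8)(0/7) = 0.
Multiplying each by its prior: 1/3 · 5/84 = 5/252, 1/3 · 1/120 = 1/360, 1/3 · 0 = 0; summing to 19/840.
So P(r = 7 | data) = (1/360) / (19/840) = 7/57.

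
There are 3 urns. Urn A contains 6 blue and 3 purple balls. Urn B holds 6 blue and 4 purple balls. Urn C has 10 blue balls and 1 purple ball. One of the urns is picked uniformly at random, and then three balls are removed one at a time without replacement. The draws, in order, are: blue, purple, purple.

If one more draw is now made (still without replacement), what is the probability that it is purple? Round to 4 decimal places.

0.2361

Compute the likelihood of the observed sequence for each case: P(data | urn A) = (6/9)(3/8)(2/7) = 1/14; P(data | urn B) = (6/10)(4/9)(3/8) = 1/10; P(data | urn C) = (10/11)(1/10)(0/9) = 0.
Multiplying each by its prior: 1/3 · 1/14 = 1/42, 1/3 · 1/10 = 1/30, 1/3 · 0 = 0; summing to 2/35.
The posterior is then P(urn A | data) = 5/12, P(urn B | data) = 7/12, P(urn C | data) = 0.
So P(purple next | data) = Σ P(purple next | H) P(H | data) = (1/6)(5/12) + (2/7)(7/12) = 17/72.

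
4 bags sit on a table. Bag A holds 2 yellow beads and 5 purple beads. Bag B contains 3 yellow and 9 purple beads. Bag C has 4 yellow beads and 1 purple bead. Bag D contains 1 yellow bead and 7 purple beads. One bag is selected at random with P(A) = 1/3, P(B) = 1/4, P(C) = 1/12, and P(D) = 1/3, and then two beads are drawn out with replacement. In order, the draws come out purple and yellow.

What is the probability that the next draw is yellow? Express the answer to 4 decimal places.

The likelihood of the observed sequence under each hypothesis: P(data | bag A) = (5/7)(2/7) = 0.20408; P(data | bag B) = (9/12)(3/12) = 0.1875; P(data | bag C) = (1/5)(4/5) = 0.16; P(data | bag D) = (7/8)(1/8) = 0.10938.
Weighting by the prior gives 1/3 · 0.20408 = 0.068027, 1/4 · 0.1875 = 0.046875, 1/12 · 0.16 = 0.013333, 1/3 · 0.10938 = 0.036458; with total 0.16469.
Dividing through by the total gives posterior P(bag A | data) = 0.41305, P(bag B | data) = 0.28462, P(bag C | data) = 0.080958, P(bag D | data) = 0.22137.
So P(yellow next | data) = Σ P(yellow next | H) P(H | data) = (2/7)(0.41305) + (1/4)(0.28462) + (4/5)(0.080958) + (1/8)(0.22137) = 0.28161.

0.2816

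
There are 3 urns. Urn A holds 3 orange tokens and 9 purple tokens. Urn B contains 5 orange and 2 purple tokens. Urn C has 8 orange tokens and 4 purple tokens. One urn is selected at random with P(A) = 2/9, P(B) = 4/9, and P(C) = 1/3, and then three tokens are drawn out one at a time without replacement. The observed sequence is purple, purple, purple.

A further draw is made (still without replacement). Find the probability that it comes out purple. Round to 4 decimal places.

0.6296

The likelihood of the observed sequence under each hypothesis: P(data | urn A) = (9/12)(8/11)(7/10) = 21/55; P(data | urn B) = (2/7)(1/6)(0/5) = 0; P(data | urn C) = (4/12)(3/11)(2/10) = 1/55.
Weighting by the prior gives 2/9 · 21/55 = 14/165, 4/9 · 0 = 0, 1/3 · 1/55 = 1/165; with total 1/11.
The posterior is then P(urn A | data) = 14/15, P(urn B | data) = 0, P(urn C | data) = 1/15.
Averaging over the posterior, P(purple next | data) = (2/3)(14/15) + (1/9)(1/15) = 17/27.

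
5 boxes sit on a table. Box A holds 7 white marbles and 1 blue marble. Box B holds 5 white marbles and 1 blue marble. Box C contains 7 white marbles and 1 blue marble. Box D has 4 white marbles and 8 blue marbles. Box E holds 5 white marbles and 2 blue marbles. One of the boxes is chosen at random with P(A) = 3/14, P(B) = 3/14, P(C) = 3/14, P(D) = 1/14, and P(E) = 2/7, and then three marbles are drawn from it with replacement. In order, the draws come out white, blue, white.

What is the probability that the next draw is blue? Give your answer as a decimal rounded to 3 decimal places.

Under each hypothesis, the probability of the observed sequence is: P(data | box A) = (7/8)(1/8)(7/8) = 0.095703; P(data | box B) = (5/6)(1/6)(5/6) = 0.11574; P(data | box C) = (7/8)(1/8)(7/8) = 0.095703; P(data | box D) = (4/12)(8/12)(4/12) = 0.074074; P(data | box E) = (5/7)(2/7)(5/7) = 0.14577.
Weighting by the prior gives 3/14 · 0.095703 = 0.020508, 3/14 · 0.11574 = 0.024802, 3/14 · 0.095703 = 0.020508, 1/14 · 0.074074 = 0.005291, 2/7 · 0.14577 = 0.041649; summing to 0.11276.
The posterior is then P(box A | data) = 0.18188, P(box B | data) = 0.21996, P(box C | data) = 0.18188, P(box D | data) = 0.046924, P(box E | data) = 0.36937.
Averaging over the posterior, P(blue next | data) = (1/8)(0.18188) + (1/6)(0.21996) + (1/8)(0.18188) + (2/3)(0.046924) + (2/7)(0.36937) = 0.21894.

0.219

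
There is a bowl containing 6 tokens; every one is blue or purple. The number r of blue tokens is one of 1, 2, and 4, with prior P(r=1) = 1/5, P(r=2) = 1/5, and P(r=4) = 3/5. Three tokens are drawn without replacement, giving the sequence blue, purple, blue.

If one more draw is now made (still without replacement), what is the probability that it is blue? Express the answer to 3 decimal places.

Compute the likelihood of the observed sequence for each case: P(data | r = 1) = (1/6)(5/5)(0/4) = 0; P(data | r = 2) = (2/6)(4/5)(1/4) = 1/15; P(data | r = 4) = (4/6)(2/5)(3/4) = 1/5.
The prior-weighted likelihoods are 1/5 · 0 = 0, 1/5 · 1/15 = 1/75, 3/5 · 1/5 = 3/25; these sum to 2/15.
The posterior is then P(r = 1 | data) = 0, P(r = 2 | data) = 1/10, P(r = 4 | data) = 9/10.
So P(blue next | data) = Σ P(blue next | H) P(H | data) = (0)(1/10) + (2/3)(9/10) = 3/5.

0.600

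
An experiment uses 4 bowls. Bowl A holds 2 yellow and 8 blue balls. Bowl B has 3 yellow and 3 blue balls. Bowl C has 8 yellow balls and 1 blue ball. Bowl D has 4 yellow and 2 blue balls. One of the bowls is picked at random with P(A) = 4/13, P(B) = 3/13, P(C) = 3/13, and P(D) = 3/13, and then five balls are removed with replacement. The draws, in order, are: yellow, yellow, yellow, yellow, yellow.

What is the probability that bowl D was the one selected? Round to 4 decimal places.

0.1833

For each hypothesis, P(data | H) works out to: P(data | bowl A) = (2/10)(2/10)(2/10)(2/10)(2/10) = 0.00032; P(data | bowl B) = (3/6)(3/6)(3/6)(3/6)(3/6) = 0.03125; P(data | bowl C) = (8/9)(8/9)(8/9)(8/9)(8/9) = 0.55493; P(data | bowl D) = (4/6)(4/6)(4/6)(4/6)(4/6) = 0.13169.
The prior-weighted likelihoods are 4/13 · 0.00032 = 9.8462e-05, 3/13 · 0.03125 = 0.0072115, 3/13 · 0.55493 = 0.12806, 3/13 · 0.13169 = 0.030389; with total 0.16576.
So P(bowl D | data) = (0.030389) / (0.16576) = 0.18333.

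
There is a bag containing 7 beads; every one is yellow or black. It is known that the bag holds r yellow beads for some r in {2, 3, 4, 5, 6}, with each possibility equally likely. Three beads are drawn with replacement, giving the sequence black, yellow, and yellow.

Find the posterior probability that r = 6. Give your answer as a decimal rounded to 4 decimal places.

Compute the likelihood of the observed sequence for each case: P(data | r = 2) = (5/7)(2/7)(2/7) = 0.058309; P(data | r = 3) = (4/7)(3/7)(3/7) = 0.10496; P(data | r = 4) = (3/7)(4/7)(4/7) = 0.13994; P(data | r = 5) = (2/7)(5/7)(5/7) = 0.14577; P(data | r = 6) = (1/7)(6/7)(6/7) = 0.10496.
The prior-weighted likelihoods are 1/5 · 0.058309 = 0.011662, 1/5 · 0.10496 = 0.020991, 1/5 · 0.13994 = 0.027988, 1/5 · 0.14577 = 0.029155, 1/5 · 0.10496 = 0.020991; summing to 0.11079.
Hence P(r = 6 | data) = (0.020991) / (0.11079) = 0.18947.

0.1895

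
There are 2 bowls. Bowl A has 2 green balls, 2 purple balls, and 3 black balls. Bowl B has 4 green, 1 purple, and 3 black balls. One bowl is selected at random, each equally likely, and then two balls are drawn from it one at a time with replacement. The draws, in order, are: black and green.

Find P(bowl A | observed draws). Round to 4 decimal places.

0.3951

The likelihood of the observed sequence under each hypothesis: P(data | bowl A) = (3/7)(2/7) = 0.12245; P(data | bowl B) = (3/8)(4/8) = 0.1875.
Weighting by the prior gives 1/2 · 0.12245 = 0.061224, 1/2 · 0.1875 = 0.09375; summing to 0.15497.
Therefore the posterior P(bowl A | data) = (0.061224) / (0.15497) = 0.39506.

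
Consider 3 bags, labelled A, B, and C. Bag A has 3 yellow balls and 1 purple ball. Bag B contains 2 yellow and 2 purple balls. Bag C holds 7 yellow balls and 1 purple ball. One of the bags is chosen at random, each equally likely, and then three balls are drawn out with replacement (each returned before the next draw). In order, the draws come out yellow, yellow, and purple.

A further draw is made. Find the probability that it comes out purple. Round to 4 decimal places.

The likelihood of the observed sequence under each hypothesis: P(data | bag A) = (3/4)(3/4)(1/4) = 0.14062; P(data | bag B) = (2/4)(2/4)(2/4) = 0.125; P(data | bag C) = (7/8)(7/8)(1/8) = 0.095703.
Multiplying each by its prior: 1/3 · 0.14062 = 0.046875, 1/3 · 0.125 = 0.041667, 1/3 · 0.095703 = 0.031901; summing to 0.12044.
Dividing through by the total gives posterior P(bag A | data) = 0.38919, P(bag B | data) = 0.34595, P(bag C | data) = 0.26486.
The predictive probability is P(purple next | data) = (1/4)(0.38919) + (1/2)(0.34595) + (1/8)(0.26486) = 0.30338.

0.3034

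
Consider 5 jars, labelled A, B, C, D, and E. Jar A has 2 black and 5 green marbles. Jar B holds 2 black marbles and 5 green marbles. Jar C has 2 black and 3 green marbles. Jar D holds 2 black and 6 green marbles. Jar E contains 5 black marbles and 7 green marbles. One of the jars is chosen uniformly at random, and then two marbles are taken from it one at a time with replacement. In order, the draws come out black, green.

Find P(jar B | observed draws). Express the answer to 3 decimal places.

0.189

For each hypothesis, P(data | H) works out to: P(data | jar A) = (2/7)(5/7) = 0.20408; P(data | jar B) = (2/7)(5/7) = 0.20408; P(data | jar C) = (2/5)(3/5) = 0.24; P(data | jar D) = (2/8)(6/8) = 0.1875; P(data | jar E) = (5/12)(7/12) = 0.24306.
Weighting by the prior gives 1/5 · 0.20408 = 0.040816, 1/5 · 0.20408 = 0.040816, 1/5 · 0.24 = 0.048, 1/5 · 0.1875 = 0.0375, 1/5 · 0.24306 = 0.048611; with total 0.21574.
Hence P(jar B | data) = (0.040816) / (0.21574) = 0.18919.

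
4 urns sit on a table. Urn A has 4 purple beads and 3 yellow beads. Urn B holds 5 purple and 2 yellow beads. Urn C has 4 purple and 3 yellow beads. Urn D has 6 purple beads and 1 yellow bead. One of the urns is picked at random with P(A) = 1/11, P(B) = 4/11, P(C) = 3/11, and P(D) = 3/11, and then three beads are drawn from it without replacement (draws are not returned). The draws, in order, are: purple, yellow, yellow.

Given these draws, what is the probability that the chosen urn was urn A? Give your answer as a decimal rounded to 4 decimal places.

0.1765

Under each hypothesis, the probability of the observed sequence is: P(data | urn A) = (4/7)(3/6)(2/5) = 0.11429; P(data | urn B) = (5/7)(2/6)(1/5) = 0.047619; P(data | urn C) = (4/7)(3/6)(2/5) = 0.11429; P(data | urn D) = (6/7)(1/6)(0/5) = 0.
The prior-weighted likelihoods are 1/11 · 0.11429 = 0.01039, 4/11 · 0.047619 = 0.017316, 3/11 · 0.11429 = 0.031169, 3/11 · 0 = 0; these sum to 0.058874.
Therefore the posterior P(urn A | data) = (0.01039) / (0.058874) = 0.17647.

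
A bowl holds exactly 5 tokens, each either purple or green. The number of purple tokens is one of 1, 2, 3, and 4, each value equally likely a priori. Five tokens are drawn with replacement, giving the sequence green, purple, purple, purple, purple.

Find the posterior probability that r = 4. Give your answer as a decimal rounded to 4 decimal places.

0.5447

For each hypothesis, P(data | H) works out to: P(data | r = 1) = (4/5)(1/5)(1/5)(1/5)(1/5) = 0.00128; P(data | r = 2) = (3/5)(2/5)(2/5)(2/5)(2/5) = 0.01536; P(data | r = 3) = (2/5)(3/5)(3/5)(3/5)(3/5) = 0.05184; P(data | r = 4) = (1/5)(4/5)(4/5)(4/5)(4/5) = 0.08192.
Multiplying each by its prior: 1/4 · 0.00128 = 0.00032, 1/4 · 0.01536 = 0.00384, 1/4 · 0.05184 = 0.01296, 1/4 · 0.08192 = 0.02048; with total 0.0376.
Hence P(r = 4 | data) = (0.02048) / (0.0376) = 0.54468.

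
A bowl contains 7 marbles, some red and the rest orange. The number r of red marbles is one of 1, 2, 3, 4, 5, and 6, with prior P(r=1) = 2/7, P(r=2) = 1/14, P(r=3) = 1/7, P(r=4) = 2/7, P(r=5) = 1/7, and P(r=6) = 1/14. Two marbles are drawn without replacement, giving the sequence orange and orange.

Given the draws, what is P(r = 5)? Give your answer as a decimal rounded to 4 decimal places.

Under each hypothesis, the probability of the observed sequence is: P(data | r = 1) = (6/7)(5/6) = 5/7; P(data | r = 2) = (5/7)(4/6) = 10/21; P(data | r = 3) = (4/7)(3/6) = 2/7; P(data | r = 4) = (3/7)(2/6) = 1/7; P(data | r = 5) = (2/7)(1/6) = 1/21; P(data | r = 6) = (1/7)(0/6) = 0.
Multiplying each by its prior: 2/7 · 5/7 = 10/49, 1/14 · 10/21 = 5/147, 1/7 · 2/7 = 2/49, 2/7 · 1/7 = 2/49, 1/7 · 1/21 = 1/147, 1/14 · 0 = 0; summing to 16/49.
Hence P(r = 5 | data) = (1/147) / (16/49) = 1/48.

0.0208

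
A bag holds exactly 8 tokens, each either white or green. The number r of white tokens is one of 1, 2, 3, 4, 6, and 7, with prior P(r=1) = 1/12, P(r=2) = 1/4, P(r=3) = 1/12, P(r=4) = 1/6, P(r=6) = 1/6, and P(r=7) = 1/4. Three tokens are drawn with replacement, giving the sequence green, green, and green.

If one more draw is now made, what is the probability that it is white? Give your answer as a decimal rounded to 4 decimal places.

0.2616

Compute the likelihood of the observed sequence for each case: P(data | r = 1) = (7/8)(7/8)(7/8) = 0.66992; P(data | r = 2) = (6/8)(6/8)(6/8) = 0.42188; P(data | r = 3) = (5/8)(5/8)(5/8) = 0.24414; P(data | r = 4) = (4/8)(4/8)(4/8) = 0.125; P(data | r = 6) = (2/8)(2/8)(2/8) = 0.015625; P(data | r = 7) = (1/8)(1/8)(1/8) = 0.0019531.
The prior-weighted likelihoods are 1/12 · 0.66992 = 0.055827, 1/4 · 0.42188 = 0.10547, 1/12 · 0.24414 = 0.020345, 1/6 · 0.125 = 0.020833, 1/6 · 0.015625 = 0.0026042, 1/4 · 0.0019531 = 0.00048828; these sum to 0.20557.
Dividing through by the total gives posterior P(r = 1 | data) = 0.27158, P(r = 2 | data) = 0.51306, P(r = 3 | data) = 0.098971, P(r = 4 | data) = 0.10135, P(r = 6 | data) = 0.012668, P(r = 7 | data) = 0.0023753.
The predictive probability is P(white next | data) = (1/8)(0.27158) + (1/4)(0.51306) + (3/8)(0.098971) + (1/2)(0.10135) + (3/4)(0.012668) + (7/8)(0.0023753) = 0.26158.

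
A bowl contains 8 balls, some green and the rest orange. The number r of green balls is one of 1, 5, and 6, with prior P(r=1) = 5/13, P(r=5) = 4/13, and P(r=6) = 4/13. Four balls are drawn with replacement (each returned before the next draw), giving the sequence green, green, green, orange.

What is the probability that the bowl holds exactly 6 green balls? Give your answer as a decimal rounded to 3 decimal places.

0.530

For each hypothesis, P(data | H) works out to: P(data | r = 1) = (1/8)(1/8)(1/8)(7/8) = 0.001709; P(data | r = 5) = (5/8)(5/8)(5/8)(3/8) = 0.091553; P(data | r = 6) = (6/8)(6/8)(6/8)(2/8) = 0.10547.
Multiplying each by its prior: 5/13 · 0.001709 = 0.0006573, 4/13 · 0.091553 = 0.02817, 4/13 · 0.10547 = 0.032452; these sum to 0.061279.
Hence P(r = 6 | data) = (0.032452) / (0.061279) = 0.52957.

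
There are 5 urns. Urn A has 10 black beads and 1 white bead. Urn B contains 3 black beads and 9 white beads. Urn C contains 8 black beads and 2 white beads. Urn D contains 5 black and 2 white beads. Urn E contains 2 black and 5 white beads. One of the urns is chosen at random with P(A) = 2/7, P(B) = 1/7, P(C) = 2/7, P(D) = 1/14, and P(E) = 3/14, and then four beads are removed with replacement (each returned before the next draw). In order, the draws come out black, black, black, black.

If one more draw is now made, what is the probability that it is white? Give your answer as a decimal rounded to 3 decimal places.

0.144

For each hypothesis, P(data | H) works out to: P(data | urn A) = (10/11)(10/11)(10/11)(10/11) = 0.68301; P(data | urn B) = (3/12)(3/12)(3/12)(3/12) = 0.0039062; P(data | urn C) = (8/10)(8/10)(8/10)(8/10) = 0.4096; P(data | urn D) = (5/7)(5/7)(5/7)(5/7) = 0.26031; P(data | urn E) = (2/7)(2/7)(2/7)(2/7) = 0.0066639.
The prior-weighted likelihoods are 2/7 · 0.68301 = 0.19515, 1/7 · 0.0039062 = 0.00055804, 2/7 · 0.4096 = 0.11703, 1/14 · 0.26031 = 0.018593, 3/14 · 0.0066639 = 0.001428; these sum to 0.33275.
Normalising, the posterior is P(urn A | data) = 0.58646, P(urn B | data) = 0.001677, P(urn C | data) = 0.3517, P(urn D | data) = 0.055877, P(urn E | data) = 0.0042914.
The predictive probability is P(white next | data) = (1/11)(0.58646) + (3/4)(0.001677) + (1/5)(0.3517) + (2/7)(0.055877) + (5/7)(0.0042914) = 0.14394.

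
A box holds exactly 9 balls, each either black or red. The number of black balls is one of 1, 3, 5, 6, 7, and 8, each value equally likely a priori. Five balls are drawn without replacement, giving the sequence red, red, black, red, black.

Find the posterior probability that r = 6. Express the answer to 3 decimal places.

0.130

For each hypothesis, P(data | H) works out to: P(data | r = 1) = (8/9)(7/8)(1/7)(6/6)(0/5) = 0; P(data | r = 3) = (6/9)(5/8)(3/7)(4/6)(2/5) = 0.047619; P(data | r = 5) = (4/9)(3/8)(5/7)(2/6)(4/5) = 0.031746; P(data | r = 6) = (3/9)(2/8)(6/7)(1/6)(5/5) = 0.011905; P(data | r = 7) = (2/9)(1/8)(7/7)(0/6) = 0; P(data | r = 8) = (1/9)(0/8) = 0.
Weighting by the prior gives 1/6 · 0 = 0, 1/6 · 0.047619 = 0.0079365, 1/6 · 0.031746 = 0.005291, 1/6 · 0.011905 = 0.0019841, 1/6 · 0 = 0, 1/6 · 0 = 0; summing to 0.015212.
Hence P(r = 6 | data) = (0.0019841) / (0.015212) = 0.13043.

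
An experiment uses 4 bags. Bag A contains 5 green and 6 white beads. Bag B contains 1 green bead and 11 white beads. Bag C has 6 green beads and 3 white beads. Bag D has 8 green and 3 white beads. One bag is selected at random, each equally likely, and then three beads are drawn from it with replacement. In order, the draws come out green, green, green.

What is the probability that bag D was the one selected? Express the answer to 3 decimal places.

Under each hypothesis, the probability of the observed sequence is: P(data | bag A) = (5/11)(5/11)(5/11) = 0.093914; P(data | bag B) = (1/12)(1/12)(1/12) = 0.0005787; P(data | bag C) = (6/9)(6/9)(6/9) = 0.2963; P(data | bag D) = (8/11)(8/11)(8/11) = 0.38467.
Weighting by the prior gives 1/4 · 0.093914 = 0.023479, 1/4 · 0.0005787 = 0.00014468, 1/4 · 0.2963 = 0.074074, 1/4 · 0.38467 = 0.096168; with total 0.19387.
So P(bag D | data) = (0.096168) / (0.19387) = 0.49606.

0.496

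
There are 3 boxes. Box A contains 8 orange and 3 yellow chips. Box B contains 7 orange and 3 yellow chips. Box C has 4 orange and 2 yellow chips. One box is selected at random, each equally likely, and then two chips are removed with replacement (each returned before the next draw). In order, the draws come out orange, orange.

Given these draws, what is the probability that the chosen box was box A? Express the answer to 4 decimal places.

0.3614

The likelihood of the observed sequence under each hypothesis: P(data | box A) = (8/11)(8/11) = 0.52893; P(data | box B) = (7/10)(7/10) = 0.49; P(data | box C) = (4/6)(4/6) = 0.44444.
Weighting by the prior gives 1/3 · 0.52893 = 0.17631, 1/3 · 0.49 = 0.16333, 1/3 · 0.44444 = 0.14815; these sum to 0.48779.
Hence P(box A | data) = (0.17631) / (0.48779) = 0.36144.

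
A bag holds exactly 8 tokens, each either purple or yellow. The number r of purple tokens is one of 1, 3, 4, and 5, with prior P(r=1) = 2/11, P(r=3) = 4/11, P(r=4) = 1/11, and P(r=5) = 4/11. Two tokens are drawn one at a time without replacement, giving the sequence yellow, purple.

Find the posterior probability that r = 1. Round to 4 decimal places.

0.0933

Compute the likelihood of the observed sequence for each case: P(data | r = 1) = (7/8)(1/7) = 1/8; P(data | r = 3) = (5/8)(3/7) = 15/56; P(data | r = 4) = (4/8)(4/7) = 2/7; P(data | r = 5) = (3/8)(5/7) = 15/56.
The prior-weighted likelihoods are 2/11 · 1/8 = 1/44, 4/11 · 15/56 = 15/154, 1/11 · 2/7 = 2/77, 4/11 · 15/56 = 15/154; with total 75/308.
So P(r = 1 | data) = (1/44) / (75/308) = 7/75.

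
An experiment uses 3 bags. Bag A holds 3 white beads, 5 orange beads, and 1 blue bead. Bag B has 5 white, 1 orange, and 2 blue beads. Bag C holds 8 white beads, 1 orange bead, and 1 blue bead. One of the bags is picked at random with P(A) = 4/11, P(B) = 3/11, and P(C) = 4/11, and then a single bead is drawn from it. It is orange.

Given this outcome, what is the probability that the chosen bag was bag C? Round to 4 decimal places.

Compute the likelihood of this draw for each case: P(data | bag A) = (5/9) = 0.55556; P(data | bag B) = (1/8) = 0.125; P(data | bag C) = (1/10) = 0.1.
Weighting by the prior gives 4/11 · 0.55556 = 0.20202, 3/11 · 0.125 = 0.034091, 4/11 · 0.1 = 0.036364; summing to 0.27247.
So P(bag C | data) = (0.036364) / (0.27247) = 0.13346.

0.1335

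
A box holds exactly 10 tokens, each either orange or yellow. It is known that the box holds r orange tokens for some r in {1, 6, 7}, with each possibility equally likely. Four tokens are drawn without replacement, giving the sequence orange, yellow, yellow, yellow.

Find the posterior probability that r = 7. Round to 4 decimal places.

For each hypothesis, P(data | H) works out to: P(data | r = 1) = (1/10)(9/9)(8/8)(7/7) = 1/10; P(data | r = 6) = (6/10)(4/9)(3/8)(2/7) = 1/35; P(data | r = 7) = (7/10)(3/9)(2/8)(1/7) = 1/120.
Multiplying each by its prior: 1/3 · 1/10 = 1/30, 1/3 · 1/35 = 1/105, 1/3 · 1/120 = 1/360; these sum to 23/504.
Hence P(r = 7 | data) = (1/360) / (23/504) = 7/115.

0.0609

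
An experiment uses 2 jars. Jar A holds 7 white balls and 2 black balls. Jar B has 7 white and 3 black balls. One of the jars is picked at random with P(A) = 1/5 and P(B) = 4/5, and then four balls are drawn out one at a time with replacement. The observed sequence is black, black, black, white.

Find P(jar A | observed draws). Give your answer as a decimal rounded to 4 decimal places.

Under each hypothesis, the probability of the observed sequence is: P(data | jar A) = (2/9)(2/9)(2/9)(7/9) = 0.0085353; P(data | jar B) = (3/10)(3/10)(3/10)(7/10) = 0.0189.
Weighting by the prior gives 1/5 · 0.0085353 = 0.0017071, 4/5 · 0.0189 = 0.01512; these sum to 0.016827.
Therefore the posterior P(jar A | data) = (0.0017071) / (0.016827) = 0.10145.

0.1014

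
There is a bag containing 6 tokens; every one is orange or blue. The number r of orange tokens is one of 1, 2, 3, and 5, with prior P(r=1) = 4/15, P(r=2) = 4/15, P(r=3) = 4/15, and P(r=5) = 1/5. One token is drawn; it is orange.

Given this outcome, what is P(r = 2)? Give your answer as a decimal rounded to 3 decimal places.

0.205

The likelihood of this draw under each hypothesis: P(data | r = 1) = (1/6) = 1/6; P(data | r = 2) = (2/6) = 1/3; P(data | r = 3) = (3/6) = 1/2; P(data | r = 5) = (5/6) = 5/6.
The prior-weighted likelihoods are 4/15 · 1/6 = 2/45, 4/15 · 1/3 = 4/45, 4/15 · 1/2 = 2/15, 1/5 · 5/6 = 1/6; summing to 13/30.
By Bayes' rule, P(r = 2 | data) = (4/45) / (13/30) = 8/39.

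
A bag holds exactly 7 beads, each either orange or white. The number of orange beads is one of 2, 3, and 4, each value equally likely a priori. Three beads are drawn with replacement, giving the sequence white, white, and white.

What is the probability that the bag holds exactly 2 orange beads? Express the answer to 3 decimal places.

The likelihood of the observed sequence under each hypothesis: P(data | r = 2) = (5/7)(5/7)(5/7) = 0.36443; P(data | r = 3) = (4/7)(4/7)(4/7) = 0.18659; P(data | r = 4) = (3/7)(3/7)(3/7) = 0.078717.
The prior-weighted likelihoods are 1/3 · 0.36443 = 0.12148, 1/3 · 0.18659 = 0.062196, 1/3 · 0.078717 = 0.026239; these sum to 0.20991.
By Bayes' rule, P(r = 2 | data) = (0.12148) / (0.20991) = 0.5787.

0.579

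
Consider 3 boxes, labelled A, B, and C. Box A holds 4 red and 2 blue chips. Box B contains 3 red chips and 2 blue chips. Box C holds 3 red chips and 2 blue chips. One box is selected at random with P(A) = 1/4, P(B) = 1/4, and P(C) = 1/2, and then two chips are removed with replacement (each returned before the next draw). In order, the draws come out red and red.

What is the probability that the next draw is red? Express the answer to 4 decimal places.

0.6194

Compute the likelihood of the observed sequence for each case: P(data | box A) = (4/6)(4/6) = 4/9; P(data | box B) = (3/5)(3/5) = 9/25; P(data | box C) = (3/5)(3/5) = 9/25.
Weighting by the prior gives 1/4 · 4/9 = 1/9, 1/4 · 9/25 = 9/100, 1/2 · 9/25 = 9/50; with total 343/900.
Dividing through by the total gives posterior P(box A | data) = 0.29155, P(box B | data) = 0.23615, P(box C | data) = 0.4723.
Averaging over the posterior, P(red next | data) = (2/3)(0.29155) + (3/5)(0.23615) + (3/5)(0.4723) = 0.61944.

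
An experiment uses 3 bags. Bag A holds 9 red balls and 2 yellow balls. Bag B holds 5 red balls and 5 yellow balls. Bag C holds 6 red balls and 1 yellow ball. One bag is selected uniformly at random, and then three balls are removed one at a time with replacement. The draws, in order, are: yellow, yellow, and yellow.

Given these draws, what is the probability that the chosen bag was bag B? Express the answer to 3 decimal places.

For each hypothesis, P(data | H) works out to: P(data | bag A) = (2/11)(2/11)(2/11) = 0.0060105; P(data | bag B) = (5/10)(5/10)(5/10) = 0.125; P(data | bag C) = (1/7)(1/7)(1/7) = 0.0029155.
The prior-weighted likelihoods are 1/3 · 0.0060105 = 0.0020035, 1/3 · 0.125 = 0.041667, 1/3 · 0.0029155 = 0.00097182; summing to 0.044642.
Hence P(bag B | data) = (0.041667) / (0.044642) = 0.93335.

0.933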